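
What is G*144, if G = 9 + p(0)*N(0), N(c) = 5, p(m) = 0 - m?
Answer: 1296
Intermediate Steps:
p(m) = -m
G = 9 (G = 9 - 1*0*5 = 9 + 0*5 = 9 + 0 = 9)
G*144 = 9*144 = 1296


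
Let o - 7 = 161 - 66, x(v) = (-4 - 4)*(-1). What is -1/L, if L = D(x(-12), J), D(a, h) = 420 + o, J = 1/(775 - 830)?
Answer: -1/522 ≈ -0.0019157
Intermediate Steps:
x(v) = 8 (x(v) = -8*(-1) = 8)
J = -1/55 (J = 1/(-55) = -1/55 ≈ -0.018182)
o = 102 (o = 7 + (161 - 66) = 7 + 95 = 102)
D(a, h) = 522 (D(a, h) = 420 + 102 = 522)
L = 522
-1/L = -1/522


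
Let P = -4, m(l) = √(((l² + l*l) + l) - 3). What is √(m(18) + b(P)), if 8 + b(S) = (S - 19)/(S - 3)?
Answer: √(-231 + 49*√663)/7 ≈ 4.5863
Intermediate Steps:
m(l) = √(-3 + l + 2*l²) (m(l) = √(((l² + l²) + l) - 3) = √((2*l² + l) - 3) = √((l + 2*l²) - 3) = √(-3 + l + 2*l²))
b(S) = -8 + (-19 + S)/(-3 + S) (b(S) = -8 + (S - 19)/(S - 3) = -8 + (-19 + S)/(-3 + S))
√(m(18) + b(P)) = √(√(-3 + 18 + 2*18²) + (5 - 7*(-4))/(-3 - 4)) = √(√(-3 + 18 + 2*324) + (5 + 28)/(-7)) = √(√(-3 + 18 + 648) - ⅐*33) = √(√663 - 33/7) = √(-33/7 + √663)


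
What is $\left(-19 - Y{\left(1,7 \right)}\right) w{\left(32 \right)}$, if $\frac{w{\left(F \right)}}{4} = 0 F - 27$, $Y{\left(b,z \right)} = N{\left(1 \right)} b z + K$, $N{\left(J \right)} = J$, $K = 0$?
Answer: $2808$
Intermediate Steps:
$Y{\left(b,z \right)} = b z$ ($Y{\left(b,z \right)} = 1 b z + 0 = b z + 0 = b z$)
$w{\left(F \right)} = -108$ ($w{\left(F \right)} = 4 \left(0 F - 27\right) = 4 \left(0 - 27\right) = 4 \left(-27\right) = -108$)
$\left(-19 - Y{\left(1,7 \right)}\right) w{\left(32 \right)} = \left(-19 - 1 \cdot 7\right) \left(-108\right) = \left(-19 - 7\right) \left(-108\right) = \left(-26\right) \left(-108\right) = 2808$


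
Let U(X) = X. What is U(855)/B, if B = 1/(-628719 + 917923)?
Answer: 247269420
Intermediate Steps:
B = 1/289204 ≈ 3.4578e-6
U(855)/B = 855/(1/289204) = 855*289204 = 247269420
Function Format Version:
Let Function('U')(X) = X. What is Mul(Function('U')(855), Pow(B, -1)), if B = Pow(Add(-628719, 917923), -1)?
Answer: 247269420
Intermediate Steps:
B = Rational(1, 289204) (B = Pow(289204, -1) = Rational(1, 289204) ≈ 3.4578e-6)
Mul(Function('U')(855), Pow(B, -1)) = Mul(855, Pow(Rational(1, 289204), -1)) = Mul(855, 289204) = 247269420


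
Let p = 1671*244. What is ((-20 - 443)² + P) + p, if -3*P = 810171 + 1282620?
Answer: -75504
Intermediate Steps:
p = 407724
P = -697597 (P = -(810171 + 1282620)/3 = -⅓*2092791 = -697597)
((-20 - 443)² + P) + p = ((-20 - 443)² - 697597) + 407724 = ((-463)² - 697597) + 407724 = (214369 - 697597) + 407724 = -483228 + 407724 = -75504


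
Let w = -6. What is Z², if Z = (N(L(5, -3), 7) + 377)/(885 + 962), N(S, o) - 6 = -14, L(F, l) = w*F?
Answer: 136161/3411409 ≈ 0.039913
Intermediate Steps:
L(F, l) = -6*F
N(S, o) = -8 (N(S, o) = 6 - 14 = -8)
Z = 369/1847 (Z = (-8 + 377)/(885 + 962) = 369/1847 ≈ 0.19978)
Z² = (369/1847)² = 136161/3411409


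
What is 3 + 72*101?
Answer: 7275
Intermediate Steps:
3 + 72*101 = 3 + 7272 = 7275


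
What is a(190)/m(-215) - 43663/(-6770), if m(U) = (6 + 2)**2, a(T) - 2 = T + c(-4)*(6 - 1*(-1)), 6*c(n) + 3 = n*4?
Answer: 11832611/1299840 ≈ 9.1031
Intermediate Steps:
c(n) = -1/2 + 2*n/3 (c(n) = -1/2 + (n*4)/6 = -1/2 + (4*n)/6 = -1/2 + 2*n/3)
a(T) = -121/6 + T (a(T) = 2 + (T + (-1/2 + (2/3)*(-4))*(6 - 1*(-1))) = 2 + (T + (-1/2 - 8/3)*(6 + 1)) = 2 + (T - 19/6*7) = 2 + (T - 133/6) = 2 + (-133/6 + T) = -121/6 + T)
m(U) = 64 (m(U) = 8**2 = 64)
a(190)/m(-215) - 43663/(-6770) = (-121/6 + 190)/64 - 43663/(-6770) = (1019/6)*(1/64) - 43663*(-1/6770) = 1019/384 + 43663/6770 = 11832611/1299840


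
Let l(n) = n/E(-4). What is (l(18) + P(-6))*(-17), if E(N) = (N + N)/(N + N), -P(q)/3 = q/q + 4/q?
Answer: -289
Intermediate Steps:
P(q) = -3 - 12/q (P(q) = -3*(q/q + 4/q) = -3*(1 + 4/q) = -3 - 12/q)
E(N) = 1 (E(N) = (2*N)/((2*N)) = (2*N)*(1/(2*N)) = 1)
l(n) = n (l(n) = n/1 = n*1 = n)
(l(18) + P(-6))*(-17) = (18 + (-3 - 12/(-6)))*(-17) = (18 + (-3 - 12*(-⅙)))*(-17) = (18 + (-3 + 2))*(-17) = (18 - 1)*(-17) = 17*(-17) = -289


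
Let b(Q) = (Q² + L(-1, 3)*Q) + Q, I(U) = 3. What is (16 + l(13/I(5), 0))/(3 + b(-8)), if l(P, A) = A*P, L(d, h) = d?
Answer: 16/67 ≈ 0.23881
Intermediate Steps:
b(Q) = Q² (b(Q) = (Q² - Q) + Q = Q²)
(16 + l(13/I(5), 0))/(3 + b(-8)) = (16 + 0*(13/3))/(3 + (-8)²) = (16 + 0*(13*(⅓)))/(3 + 64) = (16 + 0*(13/3))/67 = (16 + 0)*(1/67) = 16*(1/67) = 16/67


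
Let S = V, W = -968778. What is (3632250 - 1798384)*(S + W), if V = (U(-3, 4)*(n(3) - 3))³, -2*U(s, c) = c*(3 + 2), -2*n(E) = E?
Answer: -1609497996498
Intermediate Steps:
n(E) = -E/2
U(s, c) = -5*c/2 (U(s, c) = -c*(3 + 2)/2 = -c*5/2 = -5*c/2)
V = 91125 (V = ((-5/2*4)*(-½*3 - 3))³ = (-10*(-3/2 - 3))³ = (-10*(-9/2))³ = 45³ = 91125)
S = 91125
(3632250 - 1798384)*(S + W) = (3632250 - 1798384)*(91125 - 968778) = 1833866*(-877653) = -1609497996498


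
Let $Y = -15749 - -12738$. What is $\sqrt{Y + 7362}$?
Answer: $\sqrt{4351} \approx 65.962$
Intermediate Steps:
$Y = -3011$ ($Y = -15749 + 12738 = -3011$)
$\sqrt{Y + 7362} = \sqrt{-3011 + 7362} = \sqrt{4351}$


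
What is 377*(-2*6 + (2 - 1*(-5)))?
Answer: -1885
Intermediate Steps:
377*(-2*6 + (2 - 1*(-5))) = 377*(-12 + (2 + 5)) = 377*(-12 + 7) = 377*(-5) = -1885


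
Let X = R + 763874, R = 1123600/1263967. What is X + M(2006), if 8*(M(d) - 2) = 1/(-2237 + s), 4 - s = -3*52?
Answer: 16043000224498305/21002075672 ≈ 7.6388e+5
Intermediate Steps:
s = 160 (s = 4 - (-3)*52 = 4 - 1*(-156) = 4 + 156 = 160)
R = 1123600/1263967 (R = 1123600*(1/1263967) = 1123600/1263967 ≈ 0.88895)
M(d) = 33231/16616 (M(d) = 2 + 1/(8*(-2237 + 160)) = 2 + (1/8)/(-2077) = 2 + (1/8)*(-1/2077) = 2 - 1/16616 = 33231/16616)
X = 965512651758/1263967 (X = 1123600/1263967 + 763874 = 965512651758/1263967 ≈ 7.6388e+5)
X + M(2006) = 965512651758/1263967 + 33231/16616 = 16043000224498305/21002075672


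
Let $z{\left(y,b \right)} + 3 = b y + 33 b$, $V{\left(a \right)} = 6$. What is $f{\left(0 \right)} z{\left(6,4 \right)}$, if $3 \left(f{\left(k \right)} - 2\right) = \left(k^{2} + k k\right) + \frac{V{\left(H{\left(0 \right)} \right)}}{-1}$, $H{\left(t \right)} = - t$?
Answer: $0$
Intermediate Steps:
$f{\left(k \right)} = \frac{2 k^{2}}{3}$ ($f{\left(k \right)} = 2 + \frac{\left(k^{2} + k k\right) + \frac{6}{-1}}{3} = 2 + \frac{\left(k^{2} + k^{2}\right) + 6 \left(-1\right)}{3} = 2 + \frac{2 k^{2} - 6}{3} = 2 + \frac{-6 + 2 k^{2}}{3} = 2 + \left(-2 + \frac{2 k^{2}}{3}\right) = \frac{2 k^{2}}{3}$)
$z{\left(y,b \right)} = -3 + 33 b + b y$ ($z{\left(y,b \right)} = -3 + \left(b y + 33 b\right) = -3 + \left(33 b + b y\right) = -3 + 33 b + b y$)
$f{\left(0 \right)} z{\left(6,4 \right)} = \frac{2 \cdot 0^{2}}{3} \left(-3 + 33 \cdot 4 + 4 \cdot 6\right) = \frac{2}{3} \cdot 0 \left(-3 + 132 + 24\right) = 0 \cdot 153 = 0$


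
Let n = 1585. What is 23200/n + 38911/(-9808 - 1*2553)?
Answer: 45020253/3918437 ≈ 11.489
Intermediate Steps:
23200/n + 38911/(-9808 - 1*2553) = 23200/1585 + 38911/(-9808 - 1*2553) = 23200*(1/1585) + 38911/(-9808 - 2553) = 4640/317 + 38911/(-12361) = 4640/317 + 38911*(-1/12361) = 4640/317 - 38911/12361 = 45020253/3918437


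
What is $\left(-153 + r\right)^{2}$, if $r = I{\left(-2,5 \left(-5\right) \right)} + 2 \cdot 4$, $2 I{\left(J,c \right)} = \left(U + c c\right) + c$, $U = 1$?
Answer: $\frac{96721}{4} \approx 24180.0$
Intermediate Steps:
$I{\left(J,c \right)} = \frac{1}{2} + \frac{c}{2} + \frac{c^{2}}{2}$ ($I{\left(J,c \right)} = \frac{\left(1 + c c\right) + c}{2} = \frac{\left(1 + c^{2}\right) + c}{2} = \frac{1 + c + c^{2}}{2} = \frac{1}{2} + \frac{c}{2} + \frac{c^{2}}{2}$)
$r = \frac{617}{2}$ ($r = \left(\frac{1}{2} + \frac{5 \left(-5\right)}{2} + \frac{\left(5 \left(-5\right)\right)^{2}}{2}\right) + 2 \cdot 4 = \left(\frac{1}{2} + \frac{1}{2} \left(-25\right) + \frac{\left(-25\right)^{2}}{2}\right) + 8 = \left(\frac{1}{2} - \frac{25}{2} + \frac{1}{2} \cdot 625\right) + 8 = \left(\frac{1}{2} - \frac{25}{2} + \frac{625}{2}\right) + 8 = \frac{601}{2} + 8 = \frac{617}{2} \approx 308.5$)
$\left(-153 + r\right)^{2} = \left(-153 + \frac{617}{2}\right)^{2} = \left(\frac{311}{2}\right)^{2} = \frac{96721}{4}$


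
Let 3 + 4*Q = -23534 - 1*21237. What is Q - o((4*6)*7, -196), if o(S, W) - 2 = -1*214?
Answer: -21963/2 ≈ -10982.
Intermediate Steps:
o(S, W) = -212 (o(S, W) = 2 - 1*214 = 2 - 214 = -212)
Q = -22387/2 (Q = -3/4 + (-23534 - 1*21237)/4 = -3/4 + (-23534 - 21237)/4 = -3/4 + (1/4)*(-44771) = -3/4 - 44771/4 = -22387/2 ≈ -11194.)
Q - o((4*6)*7, -196) = -22387/2 - 1*(-212) = -22387/2 + 212 = -21963/2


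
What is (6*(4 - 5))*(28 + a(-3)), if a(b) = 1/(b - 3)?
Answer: -167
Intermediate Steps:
a(b) = 1/(-3 + b)
(6*(4 - 5))*(28 + a(-3)) = (6*(4 - 5))*(28 + 1/(-3 - 3)) = (6*(-1))*(28 + 1/(-6)) = -6*(28 - ⅙) = -6*167/6 = -167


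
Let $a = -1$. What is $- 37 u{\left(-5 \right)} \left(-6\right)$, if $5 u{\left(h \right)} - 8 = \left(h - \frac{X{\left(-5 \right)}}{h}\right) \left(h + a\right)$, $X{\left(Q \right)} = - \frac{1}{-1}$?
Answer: $\frac{40848}{25} \approx 1633.9$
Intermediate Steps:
$X{\left(Q \right)} = 1$ ($X{\left(Q \right)} = \left(-1\right) \left(-1\right) = 1$)
$u{\left(h \right)} = \frac{8}{5} + \frac{\left(-1 + h\right) \left(h - \frac{1}{h}\right)}{5}$ ($u{\left(h \right)} = \frac{8}{5} + \frac{\left(h - 1 \frac{1}{h}\right) \left(h - 1\right)}{5} = \frac{8}{5} + \frac{\left(h - \frac{1}{h}\right) \left(-1 + h\right)}{5} = \frac{8}{5} + \frac{\left(-1 + h\right) \left(h - \frac{1}{h}\right)}{5}$)
$- 37 u{\left(-5 \right)} \left(-6\right) = - 37 \frac{1 - 5 \left(7 + \left(-5\right)^{2} - -5\right)}{5 \left(-5\right)} \left(-6\right) = - 37 \cdot \frac{1}{5} \left(- \frac{1}{5}\right) \left(1 - 5 \left(7 + 25 + 5\right)\right) \left(-6\right) = - 37 \cdot \frac{1}{5} \left(- \frac{1}{5}\right) \left(1 - 185\right) \left(-6\right) = - 37 \cdot \frac{1}{5} \left(- \frac{1}{5}\right) \left(-184\right) \left(-6\right) = \left(-37\right) \frac{184}{25} \left(-6\right) = \left(- \frac{6808}{25}\right) \left(-6\right) = \frac{40848}{25}$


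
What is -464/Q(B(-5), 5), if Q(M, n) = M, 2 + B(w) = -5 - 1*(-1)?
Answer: 232/3 ≈ 77.333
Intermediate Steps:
B(w) = -6 (B(w) = -2 + (-5 - 1*(-1)) = -2 + (-5 + 1) = -2 - 4 = -6)
-464/Q(B(-5), 5) = -464/(-6) = -464*(-1/6) = 232/3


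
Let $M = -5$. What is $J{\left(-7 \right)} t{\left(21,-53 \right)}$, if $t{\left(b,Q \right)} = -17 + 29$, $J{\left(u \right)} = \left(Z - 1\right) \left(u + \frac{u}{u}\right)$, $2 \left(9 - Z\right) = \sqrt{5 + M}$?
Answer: $-576$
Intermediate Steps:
$Z = 9$ ($Z = 9 - \frac{\sqrt{5 - 5}}{2} = 9 - \frac{\sqrt{0}}{2} = 9 - 0 = 9 + 0 = 9$)
$J{\left(u \right)} = 8 + 8 u$ ($J{\left(u \right)} = \left(9 - 1\right) \left(u + \frac{u}{u}\right) = 8 \left(u + 1\right) = 8 \left(1 + u\right) = 8 + 8 u$)
$t{\left(b,Q \right)} = 12$
$J{\left(-7 \right)} t{\left(21,-53 \right)} = \left(8 + 8 \left(-7\right)\right) 12 = \left(8 - 56\right) 12 = \left(-48\right) 12 = -576$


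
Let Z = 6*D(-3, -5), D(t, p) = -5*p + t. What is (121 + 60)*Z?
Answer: 23892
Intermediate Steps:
D(t, p) = t - 5*p
Z = 132 (Z = 6*(-3 - 5*(-5)) = 6*(-3 + 25) = 6*22 = 132)
(121 + 60)*Z = (121 + 60)*132 = 181*132 = 23892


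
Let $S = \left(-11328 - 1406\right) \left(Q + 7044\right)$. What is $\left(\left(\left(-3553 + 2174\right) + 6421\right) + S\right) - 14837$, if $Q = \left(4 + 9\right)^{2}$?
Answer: $-91860137$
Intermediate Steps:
$Q = 169$ ($Q = 13^{2} = 169$)
$S = -91850342$ ($S = \left(-11328 - 1406\right) \left(169 + 7044\right) = \left(-12734\right) 7213 = -91850342$)
$\left(\left(\left(-3553 + 2174\right) + 6421\right) + S\right) - 14837 = \left(\left(\left(-3553 + 2174\right) + 6421\right) - 91850342\right) - 14837 = \left(\left(-1379 + 6421\right) - 91850342\right) - 14837 = \left(5042 - 91850342\right) - 14837 = -91845300 - 14837 = -91860137$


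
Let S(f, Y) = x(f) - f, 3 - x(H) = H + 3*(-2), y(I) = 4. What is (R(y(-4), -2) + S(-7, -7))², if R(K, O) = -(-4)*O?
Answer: 225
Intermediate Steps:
x(H) = 9 - H (x(H) = 3 - (H + 3*(-2)) = 3 - (H - 6) = 3 - (-6 + H) = 3 + (6 - H) = 9 - H)
R(K, O) = 4*O
S(f, Y) = 9 - 2*f (S(f, Y) = (9 - f) - f = 9 - 2*f)
(R(y(-4), -2) + S(-7, -7))² = (4*(-2) + (9 - 2*(-7)))² = (-8 + (9 + 14))² = (-8 + 23)² = 15² = 225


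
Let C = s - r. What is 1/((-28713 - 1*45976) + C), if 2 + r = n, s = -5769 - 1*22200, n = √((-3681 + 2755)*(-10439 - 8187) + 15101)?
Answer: -102656/10520991559 + √17262777/10520991559 ≈ -9.3623e-6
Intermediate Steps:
n = √17262777 (n = √(-926*(-18626) + 15101) = √(17247676 + 15101) = √17262777 ≈ 4154.9)
s = -27969 (s = -5769 - 22200 = -27969)
r = -2 + √17262777 ≈ 4152.9
C = -27967 - √17262777 (C = -27969 - (-2 + √17262777) = -27969 + (2 - √17262777) = -27967 - √17262777 ≈ -32122.)
1/((-28713 - 1*45976) + C) = 1/((-28713 - 1*45976) + (-27967 - √17262777)) = 1/((-28713 - 45976) + (-27967 - √17262777)) = 1/(-74689 + (-27967 - √17262777)) = 1/(-102656 - √17262777)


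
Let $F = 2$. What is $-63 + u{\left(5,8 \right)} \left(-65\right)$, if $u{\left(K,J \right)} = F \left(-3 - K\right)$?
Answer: $977$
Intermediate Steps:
$u{\left(K,J \right)} = -6 - 2 K$ ($u{\left(K,J \right)} = 2 \left(-3 - K\right) = -6 - 2 K$)
$-63 + u{\left(5,8 \right)} \left(-65\right) = -63 + \left(-6 - 10\right) \left(-65\right) = -63 - -1040 = -63 + 1040 = 977$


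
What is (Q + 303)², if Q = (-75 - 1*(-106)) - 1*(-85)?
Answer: 175561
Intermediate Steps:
Q = 116 (Q = (-75 + 106) + 85 = 31 + 85 = 116)
(Q + 303)² = (116 + 303)² = 419² = 175561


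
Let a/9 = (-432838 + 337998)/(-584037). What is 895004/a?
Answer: 14519873643/23710 ≈ 6.1239e+5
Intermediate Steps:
a = 94840/64893 (a = 9*((-432838 + 337998)/(-584037)) = 9*(-94840*(-1/584037)) = 9*(94840/584037) = 94840/64893 ≈ 1.4615)
895004/a = 895004/(94840/64893) = 895004*(64893/94840) = 14519873643/23710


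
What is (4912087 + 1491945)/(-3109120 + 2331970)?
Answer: -3202016/388575 ≈ -8.2404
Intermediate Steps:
(4912087 + 1491945)/(-3109120 + 2331970) = 6404032/(-777150) = 6404032*(-1/777150) = -3202016/388575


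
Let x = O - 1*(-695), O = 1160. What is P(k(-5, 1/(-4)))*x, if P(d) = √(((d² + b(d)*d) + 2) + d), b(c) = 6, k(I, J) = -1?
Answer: 3710*I ≈ 3710.0*I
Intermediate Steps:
P(d) = √(2 + d² + 7*d) (P(d) = √(((d² + 6*d) + 2) + d) = √((2 + d² + 6*d) + d) = √(2 + d² + 7*d))
x = 1855 (x = 1160 - 1*(-695) = 1160 + 695 = 1855)
P(k(-5, 1/(-4)))*x = √(2 + (-1)² + 7*(-1))*1855 = √(2 + 1 - 7)*1855 = √(-4)*1855 = (2*I)*1855 = 3710*I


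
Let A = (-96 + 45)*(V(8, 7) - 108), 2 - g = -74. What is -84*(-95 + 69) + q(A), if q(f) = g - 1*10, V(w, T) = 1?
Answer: 2250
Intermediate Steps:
g = 76 (g = 2 - 1*(-74) = 2 + 74 = 76)
A = 5457 (A = (-96 + 45)*(1 - 108) = -51*(-107) = 5457)
q(f) = 66 (q(f) = 76 - 1*10 = 76 - 10 = 66)
-84*(-95 + 69) + q(A) = -84*(-95 + 69) + 66 = -84*(-26) + 66 = 2184 + 66 = 2250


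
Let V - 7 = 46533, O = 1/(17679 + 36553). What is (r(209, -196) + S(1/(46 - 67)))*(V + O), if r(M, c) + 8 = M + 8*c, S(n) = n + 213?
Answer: -61168104705035/1138872 ≈ -5.3709e+7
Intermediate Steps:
S(n) = 213 + n
O = 1/54232 ≈ 1.8439e-5
r(M, c) = -8 + M + 8*c (r(M, c) = -8 + (M + 8*c) = -8 + M + 8*c)
V = 46540 (V = 7 + 46533 = 46540)
(r(209, -196) + S(1/(46 - 67)))*(V + O) = ((-8 + 209 + 8*(-196)) + (213 + 1/(46 - 67)))*(46540 + 1/54232) = ((-8 + 209 - 1568) + (213 + 1/(-21)))*(2523957281/54232) = (-1367 + (213 - 1/21))*(2523957281/54232) = (-1367 + 4472/21)*(2523957281/54232) = -24235/21*2523957281/54232 = -61168104705035/1138872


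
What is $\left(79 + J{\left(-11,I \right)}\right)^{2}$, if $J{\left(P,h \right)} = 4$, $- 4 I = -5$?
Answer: $6889$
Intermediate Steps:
$I = \frac{5}{4}$ ($I = \left(- \frac{1}{4}\right) \left(-5\right) = \frac{5}{4} \approx 1.25$)
$\left(79 + J{\left(-11,I \right)}\right)^{2} = \left(79 + 4\right)^{2} = 83^{2} = 6889$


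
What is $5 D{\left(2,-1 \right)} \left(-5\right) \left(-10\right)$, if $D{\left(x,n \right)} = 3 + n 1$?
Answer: $500$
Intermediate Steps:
$D{\left(x,n \right)} = 3 + n$
$5 D{\left(2,-1 \right)} \left(-5\right) \left(-10\right) = 5 \left(3 - 1\right) \left(-5\right) \left(-10\right) = 5 \cdot 2 \left(-5\right) \left(-10\right) = 10 \left(-5\right) \left(-10\right) = \left(-50\right) \left(-10\right) = 500$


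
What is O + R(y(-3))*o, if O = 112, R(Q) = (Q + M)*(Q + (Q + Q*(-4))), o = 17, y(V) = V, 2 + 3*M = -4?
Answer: -398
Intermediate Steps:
M = -2 (M = -⅔ + (⅓)*(-4) = -⅔ - 4/3 = -2)
R(Q) = -2*Q*(-2 + Q) (R(Q) = (Q - 2)*(Q + (Q + Q*(-4))) = (-2 + Q)*(Q + (Q - 4*Q)) = (-2 + Q)*(Q - 3*Q) = (-2 + Q)*(-2*Q) = -2*Q*(-2 + Q))
O + R(y(-3))*o = 112 + (2*(-3)*(2 - 1*(-3)))*17 = 112 + (2*(-3)*(2 + 3))*17 = 112 + (2*(-3)*5)*17 = 112 - 30*17 = 112 - 510 = -398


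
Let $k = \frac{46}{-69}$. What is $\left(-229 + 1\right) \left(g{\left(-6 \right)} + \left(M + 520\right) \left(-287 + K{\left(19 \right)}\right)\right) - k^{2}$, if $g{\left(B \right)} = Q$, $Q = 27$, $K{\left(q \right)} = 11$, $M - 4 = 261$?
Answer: $\frac{444530912}{9} \approx 4.9392 \cdot 10^{7}$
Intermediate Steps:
$M = 265$ ($M = 4 + 261 = 265$)
$k = - \frac{2}{3}$ ($k = 46 \left(- \frac{1}{69}\right) = - \frac{2}{3} \approx -0.66667$)
$g{\left(B \right)} = 27$
$\left(-229 + 1\right) \left(g{\left(-6 \right)} + \left(M + 520\right) \left(-287 + K{\left(19 \right)}\right)\right) - k^{2} = \left(-229 + 1\right) \left(27 + \left(265 + 520\right) \left(-287 + 11\right)\right) - \left(- \frac{2}{3}\right)^{2} = - 228 \left(27 + 785 \left(-276\right)\right) - \frac{4}{9} = - 228 \left(27 - 216660\right) - \frac{4}{9} = \left(-228\right) \left(-216633\right) - \frac{4}{9} = 49392324 - \frac{4}{9} = \frac{444530912}{9}$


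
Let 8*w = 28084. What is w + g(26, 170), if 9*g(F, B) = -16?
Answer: 63157/18 ≈ 3508.7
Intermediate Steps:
w = 7021/2 (w = (1/8)*28084 = 7021/2 ≈ 3510.5)
g(F, B) = -16/9 (g(F, B) = (1/9)*(-16) = -16/9)
w + g(26, 170) = 7021/2 - 16/9 = 63157/18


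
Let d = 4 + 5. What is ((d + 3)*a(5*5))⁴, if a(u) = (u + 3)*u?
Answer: 4978713600000000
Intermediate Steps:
a(u) = u*(3 + u) (a(u) = (3 + u)*u = u*(3 + u))
d = 9
((d + 3)*a(5*5))⁴ = ((9 + 3)*((5*5)*(3 + 5*5)))⁴ = (12*(25*(3 + 25)))⁴ = (12*(25*28))⁴ = (12*700)⁴ = 8400⁴ = 4978713600000000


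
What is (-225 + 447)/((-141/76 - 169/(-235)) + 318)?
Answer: 3964920/5659189 ≈ 0.70062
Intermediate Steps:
(-225 + 447)/((-141/76 - 169/(-235)) + 318) = 222/((-141*1/76 - 169*(-1/235)) + 318) = 222/((-141/76 + 169/235) + 318) = 222/(-20291/17860 + 318) = 222/(5659189/17860) = 222*(17860/5659189) = 3964920/5659189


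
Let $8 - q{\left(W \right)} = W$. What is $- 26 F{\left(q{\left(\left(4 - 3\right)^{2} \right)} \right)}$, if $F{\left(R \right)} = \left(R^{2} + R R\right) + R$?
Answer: $-2730$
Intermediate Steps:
$q{\left(W \right)} = 8 - W$
$F{\left(R \right)} = R + 2 R^{2}$ ($F{\left(R \right)} = \left(R^{2} + R^{2}\right) + R = 2 R^{2} + R = R + 2 R^{2}$)
$- 26 F{\left(q{\left(\left(4 - 3\right)^{2} \right)} \right)} = - 26 \left(8 - \left(4 - 3\right)^{2}\right) \left(1 + 2 \left(8 - \left(4 - 3\right)^{2}\right)\right) = - 26 \left(8 - 1^{2}\right) \left(1 + 2 \left(8 - 1^{2}\right)\right) = - 26 \left(8 - 1\right) \left(1 + 2 \left(8 - 1\right)\right) = - 26 \cdot 7 \left(1 + 2 \cdot 7\right) = - 26 \cdot 7 \left(1 + 14\right) = - 26 \cdot 7 \cdot 15 = \left(-26\right) 105 = -2730$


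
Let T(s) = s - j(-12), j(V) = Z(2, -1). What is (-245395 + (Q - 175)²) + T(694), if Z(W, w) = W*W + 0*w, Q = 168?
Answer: -244656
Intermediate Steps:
Z(W, w) = W² (Z(W, w) = W² + 0 = W²)
j(V) = 4 (j(V) = 2² = 4)
T(s) = -4 + s (T(s) = s - 1*4 = s - 4 = -4 + s)
(-245395 + (Q - 175)²) + T(694) = (-245395 + (168 - 175)²) + (-4 + 694) = (-245395 + (-7)²) + 690 = (-245395 + 49) + 690 = -245346 + 690 = -244656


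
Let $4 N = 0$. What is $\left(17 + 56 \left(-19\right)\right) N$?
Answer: $0$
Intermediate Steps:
$N = 0$ ($N = \frac{1}{4} \cdot 0 = 0$)
$\left(17 + 56 \left(-19\right)\right) N = \left(17 + 56 \left(-19\right)\right) 0 = \left(17 - 1064\right) 0 = \left(-1047\right) 0 = 0$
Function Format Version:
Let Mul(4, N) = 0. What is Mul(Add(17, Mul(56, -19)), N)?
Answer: 0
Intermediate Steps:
N = 0 (N = Mul(Rational(1, 4), 0) = 0)
Mul(Add(17, Mul(56, -19)), N) = Mul(Add(17, Mul(56, -19)), 0) = Mul(Add(17, -1064), 0) = Mul(-1047, 0) = 0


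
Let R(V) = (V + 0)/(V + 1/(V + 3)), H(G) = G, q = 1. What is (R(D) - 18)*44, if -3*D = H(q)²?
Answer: -1144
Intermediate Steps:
D = -⅓ (D = -⅓*1² = -⅓*1 = -⅓ ≈ -0.33333)
R(V) = V/(V + 1/(3 + V))
(R(D) - 18)*44 = (-(3 - ⅓)/(3*(1 + (-⅓)² + 3*(-⅓))) - 18)*44 = (-⅓*8/3/(1 + ⅑ - 1) - 18)*44 = (-⅓*8/3/⅑ - 18)*44 = (-⅓*9*8/3 - 18)*44 = (-8 - 18)*44 = -26*44 = -1144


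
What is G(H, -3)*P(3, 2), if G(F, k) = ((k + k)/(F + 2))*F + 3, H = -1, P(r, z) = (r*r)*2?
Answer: 162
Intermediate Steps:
P(r, z) = 2*r**2 (P(r, z) = r**2*2 = 2*r**2)
G(F, k) = 3 + 2*F*k/(2 + F) (G(F, k) = ((2*k)/(2 + F))*F + 3 = (2*k/(2 + F))*F + 3 = 2*F*k/(2 + F) + 3 = 3 + 2*F*k/(2 + F))
G(H, -3)*P(3, 2) = ((6 + 3*(-1) + 2*(-1)*(-3))/(2 - 1))*(2*3**2) = ((6 - 3 + 6)/1)*(2*9) = (1*9)*18 = 9*18 = 162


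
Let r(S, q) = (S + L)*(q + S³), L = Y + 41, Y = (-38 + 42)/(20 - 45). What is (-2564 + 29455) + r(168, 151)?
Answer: 24757521318/25 ≈ 9.9030e+8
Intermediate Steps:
Y = -4/25 (Y = 4/(-25) = 4*(-1/25) = -4/25 ≈ -0.16000)
L = 1021/25 (L = -4/25 + 41 = 1021/25 ≈ 40.840)
r(S, q) = (1021/25 + S)*(q + S³) (r(S, q) = (S + 1021/25)*(q + S³) = (1021/25 + S)*(q + S³))
(-2564 + 29455) + r(168, 151) = (-2564 + 29455) + (168⁴ + (1021/25)*151 + (1021/25)*168³ + 168*151) = 26891 + (796594176 + 154171/25 + (1021/25)*4741632 + 25368) = 26891 + (796594176 + 154171/25 + 4841206272/25 + 25368) = 26891 + 24756849043/25 = 24757521318/25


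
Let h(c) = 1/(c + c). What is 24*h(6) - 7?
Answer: -5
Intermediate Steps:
h(c) = 1/(2*c)
24*h(6) - 7 = 24*((½)/6) - 7 = 24*((½)*(⅙)) - 7 = 24*(1/12) - 7 = 2 - 7 = -5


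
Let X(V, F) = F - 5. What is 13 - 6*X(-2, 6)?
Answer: 7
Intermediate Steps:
X(V, F) = -5 + F
13 - 6*X(-2, 6) = 13 - 6*(-5 + 6) = 13 - 6*1 = 13 - 6 = 7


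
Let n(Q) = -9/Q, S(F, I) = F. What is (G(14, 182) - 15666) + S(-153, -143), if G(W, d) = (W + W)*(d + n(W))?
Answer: -10741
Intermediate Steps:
G(W, d) = 2*W*(d - 9/W) (G(W, d) = (W + W)*(d - 9/W) = (2*W)*(d - 9/W) = 2*W*(d - 9/W))
(G(14, 182) - 15666) + S(-153, -143) = ((-18 + 2*14*182) - 15666) - 153 = ((-18 + 5096) - 15666) - 153 = (5078 - 15666) - 153 = -10588 - 153 = -10741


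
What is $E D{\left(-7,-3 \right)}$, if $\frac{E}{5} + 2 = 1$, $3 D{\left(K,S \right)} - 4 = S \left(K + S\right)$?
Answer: $- \frac{170}{3} \approx -56.667$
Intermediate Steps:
$D{\left(K,S \right)} = \frac{4}{3} + \frac{S \left(K + S\right)}{3}$
$E = -5$ ($E = -10 + 5 \cdot 1 = -10 + 5 = -5$)
$E D{\left(-7,-3 \right)} = - 5 \left(\frac{4}{3} + \frac{\left(-3\right)^{2}}{3} + \frac{1}{3} \left(-7\right) \left(-3\right)\right) = - 5 \left(\frac{4}{3} + \frac{1}{3} \cdot 9 + 7\right) = - 5 \left(\frac{4}{3} + 3 + 7\right) = \left(-5\right) \frac{34}{3} = - \frac{170}{3}$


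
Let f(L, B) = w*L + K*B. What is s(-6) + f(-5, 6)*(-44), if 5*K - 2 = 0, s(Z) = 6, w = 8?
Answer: 8302/5 ≈ 1660.4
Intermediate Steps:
K = ⅖ (K = ⅖ + (⅕)*0 = ⅖ + 0 = ⅖ ≈ 0.40000)
f(L, B) = 8*L + 2*B/5
s(-6) + f(-5, 6)*(-44) = 6 + (8*(-5) + (⅖)*6)*(-44) = 6 + (-40 + 12/5)*(-44) = 6 - 188/5*(-44) = 6 + 8272/5 = 8302/5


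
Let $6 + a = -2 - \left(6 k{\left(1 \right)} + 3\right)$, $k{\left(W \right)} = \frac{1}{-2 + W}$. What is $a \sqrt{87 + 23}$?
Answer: $- 5 \sqrt{110} \approx -52.44$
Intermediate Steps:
$a = -5$ ($a = -6 - \left(5 + \frac{6}{-2 + 1}\right) = -6 - \left(5 - 6\right) = -6 - -1 = -6 + \left(-2 + 3\right) = -6 + 1 = -5$)
$a \sqrt{87 + 23} = - 5 \sqrt{87 + 23} = - 5 \sqrt{110}$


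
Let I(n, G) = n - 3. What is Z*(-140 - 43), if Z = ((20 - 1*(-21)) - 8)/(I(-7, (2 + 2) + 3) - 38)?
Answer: 2013/16 ≈ 125.81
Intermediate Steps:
I(n, G) = -3 + n
Z = -11/16 (Z = ((20 - 1*(-21)) - 8)/((-3 - 7) - 38) = ((20 + 21) - 8)/(-10 - 38) = (41 - 8)/(-48) = 33*(-1/48) = -11/16 ≈ -0.68750)
Z*(-140 - 43) = -11*(-140 - 43)/16 = -11/16*(-183) = 2013/16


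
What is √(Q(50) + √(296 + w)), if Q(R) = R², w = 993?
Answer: √(2500 + √1289) ≈ 50.358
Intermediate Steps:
√(Q(50) + √(296 + w)) = √(50² + √(296 + 993)) = √(2500 + √1289)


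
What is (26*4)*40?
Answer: 4160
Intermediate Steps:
(26*4)*40 = 104*40 = 4160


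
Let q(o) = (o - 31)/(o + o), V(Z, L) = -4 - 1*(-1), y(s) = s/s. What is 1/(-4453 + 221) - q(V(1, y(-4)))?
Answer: -71947/12696 ≈ -5.6669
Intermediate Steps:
y(s) = 1
V(Z, L) = -3 (V(Z, L) = -4 + 1 = -3)
q(o) = (-31 + o)/(2*o) (q(o) = (-31 + o)/((2*o)) = (-31 + o)*(1/(2*o)) = (-31 + o)/(2*o))
1/(-4453 + 221) - q(V(1, y(-4))) = 1/(-4453 + 221) - (-31 - 3)/(2*(-3)) = 1/(-4232) - (-1)*(-34)/(2*3) = -1/4232 - 1*17/3 = -1/4232 - 17/3 = -71947/12696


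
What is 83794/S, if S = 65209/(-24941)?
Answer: -2089906154/65209 ≈ -32049.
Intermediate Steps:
S = -65209/24941 (S = 65209*(-1/24941) = -65209/24941 ≈ -2.6145)
83794/S = 83794/(-65209/24941) = 83794*(-24941/65209) = -2089906154/65209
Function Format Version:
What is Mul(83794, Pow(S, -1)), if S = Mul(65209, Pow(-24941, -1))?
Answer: Rational(-2089906154, 65209) ≈ -32049.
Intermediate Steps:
S = Rational(-65209, 24941) (S = Mul(65209, Rational(-1, 24941)) = Rational(-65209, 24941) ≈ -2.6145)
Mul(83794, Pow(S, -1)) = Mul(83794, Pow(Rational(-65209, 24941), -1)) = Mul(83794, Rational(-24941, 65209)) = Rational(-2089906154, 65209)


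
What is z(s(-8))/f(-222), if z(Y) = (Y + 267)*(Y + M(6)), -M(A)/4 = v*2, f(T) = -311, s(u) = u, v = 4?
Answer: 10360/311 ≈ 33.312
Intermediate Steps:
M(A) = -32 (M(A) = -16*2 = -4*8 = -32)
z(Y) = (-32 + Y)*(267 + Y) (z(Y) = (Y + 267)*(Y - 32) = (267 + Y)*(-32 + Y) = (-32 + Y)*(267 + Y))
z(s(-8))/f(-222) = (-8544 + (-8)² + 235*(-8))/(-311) = (-8544 + 64 - 1880)*(-1/311) = -10360*(-1/311) = 10360/311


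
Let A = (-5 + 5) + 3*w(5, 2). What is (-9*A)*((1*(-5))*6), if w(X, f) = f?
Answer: 1620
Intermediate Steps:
A = 6 (A = (-5 + 5) + 3*2 = 0 + 6 = 6)
(-9*A)*((1*(-5))*6) = (-9*6)*((1*(-5))*6) = -(-270)*6 = -54*(-30) = 1620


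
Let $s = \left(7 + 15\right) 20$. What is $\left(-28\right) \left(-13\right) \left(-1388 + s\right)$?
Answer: $-345072$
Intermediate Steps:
$s = 440$ ($s = 22 \cdot 20 = 440$)
$\left(-28\right) \left(-13\right) \left(-1388 + s\right) = \left(-28\right) \left(-13\right) \left(-1388 + 440\right) = 364 \left(-948\right) = -345072$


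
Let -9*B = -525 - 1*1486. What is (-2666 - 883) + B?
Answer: -29930/9 ≈ -3325.6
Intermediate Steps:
B = 2011/9 (B = -(-525 - 1*1486)/9 = -(-525 - 1486)/9 = -⅑*(-2011) = 2011/9 ≈ 223.44)
(-2666 - 883) + B = (-2666 - 883) + 2011/9 = -3549 + 2011/9 = -29930/9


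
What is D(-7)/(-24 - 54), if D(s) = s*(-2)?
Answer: -7/39 ≈ -0.17949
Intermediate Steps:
D(s) = -2*s
D(-7)/(-24 - 54) = (-2*(-7))/(-24 - 54) = 14/(-78) = 14*(-1/78) = -7/39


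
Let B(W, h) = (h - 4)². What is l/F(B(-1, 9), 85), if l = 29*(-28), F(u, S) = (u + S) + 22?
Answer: -203/33 ≈ -6.1515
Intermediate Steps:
B(W, h) = (-4 + h)²
F(u, S) = 22 + S + u (F(u, S) = (S + u) + 22 = 22 + S + u)
l = -812
l/F(B(-1, 9), 85) = -812/(22 + 85 + (-4 + 9)²) = -812/(22 + 85 + 5²) = -812/(22 + 85 + 25) = -812/132 = -812*1/132 = -203/33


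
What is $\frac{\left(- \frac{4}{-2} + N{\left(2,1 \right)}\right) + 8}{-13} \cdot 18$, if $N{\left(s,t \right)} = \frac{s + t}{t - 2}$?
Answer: $- \frac{126}{13} \approx -9.6923$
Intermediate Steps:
$N{\left(s,t \right)} = \frac{s + t}{-2 + t}$
$\frac{\left(- \frac{4}{-2} + N{\left(2,1 \right)}\right) + 8}{-13} \cdot 18 = \frac{\left(- \frac{4}{-2} + \frac{2 + 1}{-2 + 1}\right) + 8}{-13} \cdot 18 = \left(\left(\left(-4\right) \left(- \frac{1}{2}\right) + \frac{1}{-1} \cdot 3\right) + 8\right) \left(- \frac{1}{13}\right) 18 = \left(\left(2 - 3\right) + 8\right) \left(- \frac{1}{13}\right) 18 = \left(-1 + 8\right) \left(- \frac{1}{13}\right) 18 = 7 \left(- \frac{1}{13}\right) 18 = \left(- \frac{7}{13}\right) 18 = - \frac{126}{13}$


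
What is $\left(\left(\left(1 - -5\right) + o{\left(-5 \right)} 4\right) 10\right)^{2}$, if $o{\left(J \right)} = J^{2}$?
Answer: $1123600$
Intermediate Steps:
$\left(\left(\left(1 - -5\right) + o{\left(-5 \right)} 4\right) 10\right)^{2} = \left(\left(\left(1 - -5\right) + \left(-5\right)^{2} \cdot 4\right) 10\right)^{2} = \left(\left(\left(1 + 5\right) + 25 \cdot 4\right) 10\right)^{2} = \left(\left(6 + 100\right) 10\right)^{2} = \left(106 \cdot 10\right)^{2} = 1060^{2} = 1123600$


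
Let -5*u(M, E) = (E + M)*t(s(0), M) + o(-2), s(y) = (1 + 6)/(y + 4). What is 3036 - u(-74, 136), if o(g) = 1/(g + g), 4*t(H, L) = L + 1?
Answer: 56193/20 ≈ 2809.6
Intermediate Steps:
s(y) = 7/(4 + y)
t(H, L) = ¼ + L/4 (t(H, L) = (L + 1)/4 = (1 + L)/4 = ¼ + L/4)
o(g) = 1/(2*g)
u(M, E) = 1/20 - (¼ + M/4)*(E + M)/5 (u(M, E) = -((E + M)*(¼ + M/4) + (½)/(-2))/5 = -((¼ + M/4)*(E + M) + (½)*(-½))/5 = -((¼ + M/4)*(E + M) - ¼)/5 = -(-¼ + (¼ + M/4)*(E + M))/5 = 1/20 - (¼ + M/4)*(E + M)/5)
3036 - u(-74, 136) = 3036 - (1/20 - 1/20*136*(1 - 74) - 1/20*(-74)*(1 - 74)) = 3036 - (1/20 - 1/20*136*(-73) - 1/20*(-74)*(-73)) = 3036 - (1/20 + 2482/5 - 2701/10) = 3036 - 1*4527/20 = 3036 - 4527/20 = 56193/20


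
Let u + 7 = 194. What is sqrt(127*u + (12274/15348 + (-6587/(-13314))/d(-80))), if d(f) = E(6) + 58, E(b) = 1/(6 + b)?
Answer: sqrt(68279098371233300818230)/1695562626 ≈ 154.11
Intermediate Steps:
u = 187 (u = -7 + 194 = 187)
d(f) = 697/12 (d(f) = 1/(6 + 6) + 58 = 1/12 + 58 = 697/12)
sqrt(127*u + (12274/15348 + (-6587/(-13314))/d(-80))) = sqrt(127*187 + (12274/15348 + (-6587/(-13314))/(697/12))) = sqrt(23749 + (12274*(1/15348) - 6587*(-1/13314)*(12/697))) = sqrt(23749 + (6137/7674 + (941/1902)*(12/697))) = sqrt(23749 + (6137/7674 + 1882/220949)) = sqrt(23749 + 1370406481/1695562626) = sqrt(40269287211355/1695562626) = sqrt(68279098371233300818230)/1695562626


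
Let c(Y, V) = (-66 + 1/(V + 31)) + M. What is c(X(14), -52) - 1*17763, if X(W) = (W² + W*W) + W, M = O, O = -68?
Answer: -375838/21 ≈ -17897.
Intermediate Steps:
M = -68
X(W) = W + 2*W² (X(W) = (W² + W²) + W = 2*W² + W = W + 2*W²)
c(Y, V) = -134 + 1/(31 + V) (c(Y, V) = (-66 + 1/(V + 31)) - 68 = (-66 + 1/(31 + V)) - 68 = -134 + 1/(31 + V))
c(X(14), -52) - 1*17763 = (-4153 - 134*(-52))/(31 - 52) - 1*17763 = (-4153 + 6968)/(-21) - 17763 = -1/21*2815 - 17763 = -2815/21 - 17763 = -375838/21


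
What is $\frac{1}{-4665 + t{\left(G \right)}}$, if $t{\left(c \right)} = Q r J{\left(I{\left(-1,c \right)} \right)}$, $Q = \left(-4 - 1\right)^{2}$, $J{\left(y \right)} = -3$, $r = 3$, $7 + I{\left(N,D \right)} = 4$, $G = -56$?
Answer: $- \frac{1}{4890} \approx -0.0002045$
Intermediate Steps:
$I{\left(N,D \right)} = -3$ ($I{\left(N,D \right)} = -7 + 4 = -3$)
$Q = 25$ ($Q = \left(-5\right)^{2} = 25$)
$t{\left(c \right)} = -225$ ($t{\left(c \right)} = 25 \cdot 3 \left(-3\right) = 75 \left(-3\right) = -225$)
$\frac{1}{-4665 + t{\left(G \right)}} = \frac{1}{-4665 - 225} = \frac{1}{-4890} = - \frac{1}{4890}$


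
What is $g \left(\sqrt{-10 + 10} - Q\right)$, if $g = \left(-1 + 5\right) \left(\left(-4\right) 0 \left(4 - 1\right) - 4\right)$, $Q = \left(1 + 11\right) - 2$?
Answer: $160$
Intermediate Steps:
$Q = 10$ ($Q = 12 - 2 = 10$)
$g = -16$ ($g = 4 \left(0 \cdot 3 - 4\right) = 4 \left(0 - 4\right) = 4 \left(-4\right) = -16$)
$g \left(\sqrt{-10 + 10} - Q\right) = - 16 \left(\sqrt{-10 + 10} - 10\right) = - 16 \left(\sqrt{0} - 10\right) = - 16 \left(0 - 10\right) = \left(-16\right) \left(-10\right) = 160$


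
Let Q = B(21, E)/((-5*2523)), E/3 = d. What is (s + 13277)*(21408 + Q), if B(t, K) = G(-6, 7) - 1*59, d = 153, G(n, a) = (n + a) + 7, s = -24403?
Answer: -1001569829782/4205 ≈ -2.3819e+8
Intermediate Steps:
G(n, a) = 7 + a + n (G(n, a) = (a + n) + 7 = 7 + a + n)
E = 459 (E = 3*153 = 459)
B(t, K) = -51 (B(t, K) = (7 + 7 - 6) - 1*59 = 8 - 59 = -51)
Q = 17/4205 (Q = -51/((-5*2523)) = -51/(-12615) = -51*(-1/12615) = 17/4205 ≈ 0.0040428)
(s + 13277)*(21408 + Q) = (-24403 + 13277)*(21408 + 17/4205) = -11126*90020657/4205 = -1001569829782/4205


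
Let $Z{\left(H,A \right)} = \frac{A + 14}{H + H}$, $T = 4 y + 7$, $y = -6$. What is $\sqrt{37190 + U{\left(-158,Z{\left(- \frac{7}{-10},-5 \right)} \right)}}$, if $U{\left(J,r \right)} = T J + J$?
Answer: $\sqrt{39718} \approx 199.29$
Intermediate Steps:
$T = -17$ ($T = 4 \left(-6\right) + 7 = -24 + 7 = -17$)
$Z{\left(H,A \right)} = \frac{14 + A}{2 H}$
$U{\left(J,r \right)} = - 16 J$ ($U{\left(J,r \right)} = - 17 J + J = - 16 J$)
$\sqrt{37190 + U{\left(-158,Z{\left(- \frac{7}{-10},-5 \right)} \right)}} = \sqrt{37190 - -2528} = \sqrt{37190 + 2528} = \sqrt{39718}$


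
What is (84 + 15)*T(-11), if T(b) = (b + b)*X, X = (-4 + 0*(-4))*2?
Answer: 17424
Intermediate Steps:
X = -8 (X = (-4 + 0)*2 = -4*2 = -8)
T(b) = -16*b (T(b) = (b + b)*(-8) = (2*b)*(-8) = -16*b)
(84 + 15)*T(-11) = (84 + 15)*(-16*(-11)) = 99*176 = 17424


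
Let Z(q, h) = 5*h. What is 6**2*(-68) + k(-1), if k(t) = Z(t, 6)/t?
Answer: -2478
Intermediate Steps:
k(t) = 30/t (k(t) = (5*6)/t = 30/t)
6**2*(-68) + k(-1) = 6**2*(-68) + 30/(-1) = 36*(-68) + 30*(-1) = -2448 - 30 = -2478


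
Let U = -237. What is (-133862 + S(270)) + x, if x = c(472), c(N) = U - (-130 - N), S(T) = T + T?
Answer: -132957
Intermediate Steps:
S(T) = 2*T
c(N) = -107 + N (c(N) = -237 - (-130 - N) = -237 + (130 + N) = -107 + N)
x = 365 (x = -107 + 472 = 365)
(-133862 + S(270)) + x = (-133862 + 2*270) + 365 = (-133862 + 540) + 365 = -133322 + 365 = -132957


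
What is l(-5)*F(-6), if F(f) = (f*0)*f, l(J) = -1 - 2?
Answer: 0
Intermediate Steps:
l(J) = -3
F(f) = 0 (F(f) = 0*f = 0)
l(-5)*F(-6) = -3*0 = 0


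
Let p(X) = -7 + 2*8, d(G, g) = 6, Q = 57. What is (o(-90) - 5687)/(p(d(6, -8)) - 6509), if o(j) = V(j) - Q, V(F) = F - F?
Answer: 1436/1625 ≈ 0.88369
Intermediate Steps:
V(F) = 0
p(X) = 9 (p(X) = -7 + 16 = 9)
o(j) = -57 (o(j) = 0 - 1*57 = 0 - 57 = -57)
(o(-90) - 5687)/(p(d(6, -8)) - 6509) = (-57 - 5687)/(9 - 6509) = -5744/(-6500) = -5744*(-1/6500) = 1436/1625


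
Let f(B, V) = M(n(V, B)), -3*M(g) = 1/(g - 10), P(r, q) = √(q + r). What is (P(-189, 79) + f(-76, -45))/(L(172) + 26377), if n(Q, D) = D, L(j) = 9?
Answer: 1/6807588 + I*√110/26386 ≈ 1.4689e-7 + 0.00039749*I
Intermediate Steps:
M(g) = -1/(3*(-10 + g)) (M(g) = -1/(3*(g - 10)) = -1/(3*(-10 + g)))
f(B, V) = -1/(-30 + 3*B)
(P(-189, 79) + f(-76, -45))/(L(172) + 26377) = (√(79 - 189) - 1/(-30 + 3*(-76)))/(9 + 26377) = (√(-110) - 1/(-30 - 228))/26386 = (I*√110 - 1/(-258))*(1/26386) = (I*√110 - 1*(-1/258))*(1/26386) = (I*√110 + 1/258)*(1/26386) = (1/258 + I*√110)*(1/26386) = 1/6807588 + I*√110/26386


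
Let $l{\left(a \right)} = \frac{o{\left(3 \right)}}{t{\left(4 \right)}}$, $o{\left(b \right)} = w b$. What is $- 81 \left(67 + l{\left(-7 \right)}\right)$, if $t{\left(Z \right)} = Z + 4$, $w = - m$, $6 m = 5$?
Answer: $- \frac{86427}{16} \approx -5401.7$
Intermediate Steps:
$m = \frac{5}{6}$ ($m = \frac{1}{6} \cdot 5 = \frac{5}{6} \approx 0.83333$)
$w = - \frac{5}{6}$ ($w = \left(-1\right) \frac{5}{6} = - \frac{5}{6} \approx -0.83333$)
$t{\left(Z \right)} = 4 + Z$
$o{\left(b \right)} = - \frac{5 b}{6}$
$l{\left(a \right)} = - \frac{5}{16}$ ($l{\left(a \right)} = \frac{\left(- \frac{5}{6}\right) 3}{4 + 4} = - \frac{5}{2 \cdot 8} = \left(- \frac{5}{2}\right) \frac{1}{8} = - \frac{5}{16}$)
$- 81 \left(67 + l{\left(-7 \right)}\right) = - 81 \left(67 - \frac{5}{16}\right) = \left(-81\right) \frac{1067}{16} = - \frac{86427}{16}$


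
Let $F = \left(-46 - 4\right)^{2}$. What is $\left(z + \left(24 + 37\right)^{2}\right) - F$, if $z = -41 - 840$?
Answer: $340$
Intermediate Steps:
$z = -881$ ($z = -41 - 840 = -881$)
$F = 2500$ ($F = \left(-50\right)^{2} = 2500$)
$\left(z + \left(24 + 37\right)^{2}\right) - F = \left(-881 + \left(24 + 37\right)^{2}\right) - 2500 = \left(-881 + 61^{2}\right) - 2500 = \left(-881 + 3721\right) - 2500 = 2840 - 2500 = 340$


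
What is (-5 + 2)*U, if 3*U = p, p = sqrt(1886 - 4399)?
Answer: -I*sqrt(2513) ≈ -50.13*I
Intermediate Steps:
p = I*sqrt(2513) (p = sqrt(-2513) = I*sqrt(2513) ≈ 50.13*I)
U = I*sqrt(2513)/3 (U = (I*sqrt(2513))/3 = I*sqrt(2513)/3 ≈ 16.71*I)
(-5 + 2)*U = (-5 + 2)*(I*sqrt(2513)/3) = -I*sqrt(2513)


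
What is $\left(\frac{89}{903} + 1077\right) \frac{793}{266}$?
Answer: $\frac{385643830}{120099} \approx 3211.1$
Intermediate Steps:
$\left(\frac{89}{903} + 1077\right) \frac{793}{266} = \frac{972620}{903} \cdot \frac{793}{266} = \frac{385643830}{120099}$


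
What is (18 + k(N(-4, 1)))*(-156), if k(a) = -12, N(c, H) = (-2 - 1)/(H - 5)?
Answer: -936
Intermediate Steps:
N(c, H) = -3/(-5 + H)
(18 + k(N(-4, 1)))*(-156) = (18 - 12)*(-156) = 6*(-156) = -936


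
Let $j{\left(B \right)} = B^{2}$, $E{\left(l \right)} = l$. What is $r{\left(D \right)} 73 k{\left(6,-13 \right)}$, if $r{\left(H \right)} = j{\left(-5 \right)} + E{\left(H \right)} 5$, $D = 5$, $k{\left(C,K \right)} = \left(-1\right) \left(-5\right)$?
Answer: $18250$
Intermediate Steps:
$k{\left(C,K \right)} = 5$
$r{\left(H \right)} = 25 + 5 H$ ($r{\left(H \right)} = \left(-5\right)^{2} + H 5 = 25 + 5 H$)
$r{\left(D \right)} 73 k{\left(6,-13 \right)} = \left(25 + 5 \cdot 5\right) 73 \cdot 5 = \left(25 + 25\right) 73 \cdot 5 = 50 \cdot 73 \cdot 5 = 3650 \cdot 5 = 18250$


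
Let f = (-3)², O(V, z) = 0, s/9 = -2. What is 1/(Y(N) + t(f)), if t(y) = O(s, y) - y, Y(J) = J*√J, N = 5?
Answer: 9/44 + 5*√5/44 ≈ 0.45864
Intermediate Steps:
s = -18 (s = 9*(-2) = -18)
f = 9
Y(J) = J^(3/2)
t(y) = -y (t(y) = 0 - y = -y)
1/(Y(N) + t(f)) = 1/(5^(3/2) - 1*9) = 1/(5*√5 - 9) = 1/(-9 + 5*√5)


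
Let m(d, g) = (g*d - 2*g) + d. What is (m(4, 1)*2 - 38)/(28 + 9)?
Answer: -26/37 ≈ -0.70270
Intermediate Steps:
m(d, g) = d - 2*g + d*g (m(d, g) = (d*g - 2*g) + d = (-2*g + d*g) + d = d - 2*g + d*g)
(m(4, 1)*2 - 38)/(28 + 9) = ((4 - 2*1 + 4*1)*2 - 38)/(28 + 9) = ((4 - 2 + 4)*2 - 38)/37 = (6*2 - 38)*(1/37) = (12 - 38)*(1/37) = -26*1/37 = -26/37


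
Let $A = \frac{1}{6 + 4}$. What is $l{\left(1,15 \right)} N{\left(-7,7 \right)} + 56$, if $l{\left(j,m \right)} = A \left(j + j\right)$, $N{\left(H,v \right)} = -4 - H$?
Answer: $\frac{283}{5} \approx 56.6$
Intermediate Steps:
$A = \frac{1}{10} \approx 0.1$
$l{\left(j,m \right)} = \frac{j}{5}$ ($l{\left(j,m \right)} = \frac{j + j}{10} = \frac{2 j}{10} = \frac{j}{5}$)
$l{\left(1,15 \right)} N{\left(-7,7 \right)} + 56 = \frac{1}{5} \cdot 1 \left(-4 - -7\right) + 56 = \frac{-4 + 7}{5} + 56 = \frac{1}{5} \cdot 3 + 56 = \frac{3}{5} + 56 = \frac{283}{5}$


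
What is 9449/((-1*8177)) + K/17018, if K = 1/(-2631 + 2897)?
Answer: -42773611635/37015545476 ≈ -1.1556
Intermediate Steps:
K = 1/266 ≈ 0.0037594
9449/((-1*8177)) + K/17018 = 9449/((-1*8177)) + (1/266)/17018 = 9449/(-8177) + (1/266)*(1/17018) = 9449*(-1/8177) + 1/4526788 = -9449/8177 + 1/4526788 = -42773611635/37015545476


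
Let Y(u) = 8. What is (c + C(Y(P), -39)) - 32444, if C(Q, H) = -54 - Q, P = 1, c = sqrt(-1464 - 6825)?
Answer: -32506 + 3*I*sqrt(921) ≈ -32506.0 + 91.044*I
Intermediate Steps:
c = 3*I*sqrt(921) (c = sqrt(-8289) = 3*I*sqrt(921) ≈ 91.044*I)
(c + C(Y(P), -39)) - 32444 = (3*I*sqrt(921) + (-54 - 1*8)) - 32444 = (3*I*sqrt(921) + (-54 - 8)) - 32444 = (3*I*sqrt(921) - 62) - 32444 = (-62 + 3*I*sqrt(921)) - 32444 = -32506 + 3*I*sqrt(921)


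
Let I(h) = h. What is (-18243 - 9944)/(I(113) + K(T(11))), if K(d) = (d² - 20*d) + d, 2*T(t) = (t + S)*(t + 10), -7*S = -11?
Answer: -28187/15029 ≈ -1.8755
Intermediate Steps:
S = 11/7 (S = -⅐*(-11) = 11/7 ≈ 1.5714)
T(t) = (10 + t)*(11/7 + t)/2 (T(t) = ((t + 11/7)*(t + 10))/2 = ((11/7 + t)*(10 + t))/2 = ((10 + t)*(11/7 + t))/2 = (10 + t)*(11/7 + t)/2)
K(d) = d² - 19*d
(-18243 - 9944)/(I(113) + K(T(11))) = (-18243 - 9944)/(113 + (55/7 + (½)*11² + (81/14)*11)*(-19 + (55/7 + (½)*11² + (81/14)*11))) = -28187/(113 + (55/7 + (½)*121 + 891/14)*(-19 + (55/7 + (½)*121 + 891/14))) = -28187/(113 + (55/7 + 121/2 + 891/14)*(-19 + (55/7 + 121/2 + 891/14))) = -28187/(113 + 132*(-19 + 132)) = -28187/(113 + 132*113) = -28187/(113 + 14916) = -28187/15029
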